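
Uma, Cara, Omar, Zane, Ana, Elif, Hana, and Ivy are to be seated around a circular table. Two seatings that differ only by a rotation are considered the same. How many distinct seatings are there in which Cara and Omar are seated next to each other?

1440

Treat {Cara, Omar} as one unit (2 internal orders) and seat the resulting 7 units around the table: (6)! circular arrangements.
So 2 × (6)! = 2 × 720 = 1440.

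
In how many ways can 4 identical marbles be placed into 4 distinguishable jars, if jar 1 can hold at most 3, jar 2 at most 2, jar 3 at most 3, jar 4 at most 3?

28

Ignoring the caps, the number of non-negative solutions to x_1+…+x_4 = 4 is C(7,3) = 35.
Subtract solutions that violate a single cap (substitute x_i' = x_i − (cap_i+1)): x_1 ≥ 4 gives C(3,3) = 1; x_2 ≥ 3 gives C(4,3) = 4; x_3 ≥ 4 gives C(3,3) = 1; x_4 ≥ 4 gives C(3,3) = 1. Together 7.
No two caps can be exceeded simultaneously, so the pair terms are all 0.
By inclusion–exclusion the count is 35 − 7 + 0 = 28.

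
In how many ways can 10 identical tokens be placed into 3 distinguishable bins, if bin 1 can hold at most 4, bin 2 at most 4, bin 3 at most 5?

10

Without the upper bounds there are C(12,2) = 66 ways to split 10 among 3 bins.
Subtract solutions that violate a single cap (substitute x_i' = x_i − (cap_i+1)): x_1 ≥ 5 gives C(7,2) = 21; x_2 ≥ 5 gives C(7,2) = 21; x_3 ≥ 6 gives C(6,2) = 15. Together 57.
Add back pairs where two caps are both exceeded: 1 + 0 + 0 = 1.
By inclusion–exclusion the count is 66 − 57 + 1 = 10.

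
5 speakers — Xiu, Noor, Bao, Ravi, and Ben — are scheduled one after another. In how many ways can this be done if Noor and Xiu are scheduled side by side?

48

Place the 3 others and the Noor-Xiu pair as 4 objects in a line; the pair has 2 internal arrangements.
That gives 2 × 4! = 2 × 24 = 48.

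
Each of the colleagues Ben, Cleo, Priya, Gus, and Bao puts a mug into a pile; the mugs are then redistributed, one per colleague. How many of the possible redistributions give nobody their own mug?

44

This is the derangement count D_5: permutations of 5 items with no fixed point.
By inclusion–exclusion this is Σ_{j=0}^{5} (−1)^j C(5,j)·(5−j)!.
Computing: 120 − 120 + 60 − 20 + 5 − 1 = 44.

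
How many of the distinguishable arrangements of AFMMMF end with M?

With the last slot taken by M, it remains to arrange the other 5 letters (AFMMF).
Those 5 letters have F appearing twice and M appearing twice, giving (5)!/(2!·2!) = 30.

30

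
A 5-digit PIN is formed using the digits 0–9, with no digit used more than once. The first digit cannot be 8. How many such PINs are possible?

27216

The first digit has 10−1 = 9 choices (anything except 8).
The remaining 4 digits are filled from the other 9 symbols without repetition: 9 × 8 × 7 × 6 = 3024.
Total: 9 × 3024 = 27216.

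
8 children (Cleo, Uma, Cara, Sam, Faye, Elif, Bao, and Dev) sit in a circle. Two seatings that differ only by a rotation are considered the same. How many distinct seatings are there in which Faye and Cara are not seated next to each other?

All circular seatings of 8 people number (7)! = 5040.
Those with Faye next to Cara: fuse the pair into one unit and seat 7 units around a circle — 2·(6)! = 1440.
Subtracting, 5040 − 1440 = 3600.

3600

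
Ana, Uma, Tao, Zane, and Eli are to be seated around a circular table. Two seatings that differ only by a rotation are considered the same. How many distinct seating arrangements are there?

24

Around a circle, 5 distinct people have 5!/5 = (4)! = 24 rotationally distinct seatings.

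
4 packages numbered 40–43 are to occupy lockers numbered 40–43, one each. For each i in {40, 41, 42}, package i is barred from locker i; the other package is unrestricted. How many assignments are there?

11

Let Aᵢ (for i ∈ {40, 41, 42}) be the placements that put package i in its forbidden locker. Any j of these fix j positions, leaving (4−j)! ways to fill the rest, and there are C(3,j) ways to pick which j.
By inclusion–exclusion, the number of valid placements is Σ_{j=0}^{3} (−1)^j C(3,j)·(4−j)!.
Computing: 24 − 18 + 6 − 1 = 11.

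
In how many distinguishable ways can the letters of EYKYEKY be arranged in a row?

210

EYKYEKY has 7 letters with E appearing twice, K appearing twice, and Y appearing 3 times.
So there are 7! / (3!·2!·2!) = 210 distinguishable arrangements.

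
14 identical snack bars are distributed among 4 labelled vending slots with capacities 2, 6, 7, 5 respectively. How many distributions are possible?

63

Without the upper bounds there are C(17,3) = 680 ways to split 14 among 4 vending slots.
Subtract solutions that violate a single cap (substitute x_i' = x_i − (cap_i+1)): x_1 ≥ 3 gives C(14,3) = 364; x_2 ≥ 7 gives C(10,3) = 120; x_3 ≥ 8 gives C(9,3) = 84; x_4 ≥ 6 gives C(11,3) = 165. Together 733.
Add back pairs where two caps are both exceeded: 35 + 20 + 56 + 0 + 4 + 1 = 116.
By inclusion–exclusion the count is 680 − 733 + 116 = 63.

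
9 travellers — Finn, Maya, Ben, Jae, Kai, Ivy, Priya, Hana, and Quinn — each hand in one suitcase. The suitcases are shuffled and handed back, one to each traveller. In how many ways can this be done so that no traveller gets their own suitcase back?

Count assignments avoiding every fixed point. For any j of the 9 travellers fixed to their own suitcase, the other 9−j can be arranged in (9−j)! ways.
By inclusion–exclusion this is Σ_{j=0}^{9} (−1)^j C(9,j)·(9−j)!.
Computing: 362880 − 362880 + 181440 − 60480 + 15120 − 3024 + 504 − 72 + 9 − 1 = 133496.

133496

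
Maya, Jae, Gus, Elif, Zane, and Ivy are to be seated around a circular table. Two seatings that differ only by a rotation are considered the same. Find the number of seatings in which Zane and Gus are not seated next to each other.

All circular seatings of 6 people number (5)! = 120.
Seatings with Zane beside Gus: treat them as a block with 2 internal orders, giving 2 × (4)! = 48.
Subtracting, 120 − 48 = 72.

72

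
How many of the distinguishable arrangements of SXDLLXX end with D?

60

With the last slot taken by D, it remains to arrange the other 6 letters (SXLLXX).
Those 6 letters have L appearing twice and X appearing 3 times, giving (6)!/(3!·2!) = 60.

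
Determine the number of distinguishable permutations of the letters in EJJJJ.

5

EJJJJ has 5 letters with J appearing 4 times.
The number of distinct arrangements is 5!/(4!) = 120/24 = 5.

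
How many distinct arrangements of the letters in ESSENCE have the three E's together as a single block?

Treat the 3 copies of E as a single block. The multiset to arrange is then {EEE, C, N, S, S}, 5 items in all.
That gives (5)!/(2!) = 60 arrangements.

60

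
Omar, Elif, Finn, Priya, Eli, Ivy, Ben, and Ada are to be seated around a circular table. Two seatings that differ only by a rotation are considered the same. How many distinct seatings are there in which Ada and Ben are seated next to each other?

1440

Treat {Ada, Ben} as one unit (2 internal orders) and seat the resulting 7 units around the table: (6)! circular arrangements.
So 2 × (6)! = 2 × 720 = 1440.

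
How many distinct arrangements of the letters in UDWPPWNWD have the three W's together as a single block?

1260

Treat the 3 copies of W as a single block. The multiset to arrange is then {WWW, D, D, N, P, P, U}, 7 items in all.
That gives (7)!/(2!·2!) = 1260 arrangements.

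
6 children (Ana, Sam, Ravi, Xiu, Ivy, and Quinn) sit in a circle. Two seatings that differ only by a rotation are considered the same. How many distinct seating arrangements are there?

120

Fix one person's seat to break rotational symmetry; the remaining 5 people can be arranged in (5)! = 120 ways.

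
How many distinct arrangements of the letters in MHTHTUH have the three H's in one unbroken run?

Treat the 3 copies of H as a single block. The multiset to arrange is then {HHH, M, T, T, U}, 5 items in all.
That gives (5)!/(2!) = 60 arrangements.

60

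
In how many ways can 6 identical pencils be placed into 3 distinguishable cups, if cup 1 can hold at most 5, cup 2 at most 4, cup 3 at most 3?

18

Without the upper bounds there are C(8,2) = 28 ways to split 6 among 3 cups.
Subtract solutions that violate a single cap (substitute x_i' = x_i − (cap_i+1)): x_1 ≥ 6 gives C(2,2) = 1; x_2 ≥ 5 gives C(3,2) = 3; x_3 ≥ 4 gives C(4,2) = 6. Together 10.
No two caps can be exceeded simultaneously, so the pair terms are all 0.
By inclusion–exclusion the count is 28 − 10 + 0 = 18.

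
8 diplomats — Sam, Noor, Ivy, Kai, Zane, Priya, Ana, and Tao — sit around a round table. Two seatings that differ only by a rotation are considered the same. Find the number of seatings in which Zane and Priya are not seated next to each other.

Without the restriction there are (7)! = 5040 seatings.
Seatings with Zane beside Priya: treat them as a block with 2 internal orders, giving 2 × (6)! = 1440.
Subtracting, 5040 − 1440 = 3600.

3600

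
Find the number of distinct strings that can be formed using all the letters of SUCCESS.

420

SUCCESS has 7 letters with C appearing twice and S appearing 3 times.
So there are 7! / (3!·2!) = 420 distinguishable arrangements.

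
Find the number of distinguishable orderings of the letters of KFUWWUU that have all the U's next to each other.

60

Treat the 3 copies of U as a single block. The multiset to arrange is then {UUU, F, K, W, W}, 5 items in all.
That gives (5)!/(2!) = 60 arrangements.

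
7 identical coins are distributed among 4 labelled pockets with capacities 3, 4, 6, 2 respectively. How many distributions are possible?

Without the upper bounds there are C(10,3) = 120 ways to split 7 among 4 pockets.
Subtract solutions that violate a single cap (substitute x_i' = x_i − (cap_i+1)): x_1 ≥ 4 gives C(6,3) = 20; x_2 ≥ 5 gives C(5,3) = 10; x_3 ≥ 7 gives C(3,3) = 1; x_4 ≥ 3 gives C(7,3) = 35. Together 66.
Add back pairs where two caps are both exceeded: 0 + 0 + 1 + 0 + 0 + 0 = 1.
By inclusion–exclusion the count is 120 − 66 + 1 = 55.

55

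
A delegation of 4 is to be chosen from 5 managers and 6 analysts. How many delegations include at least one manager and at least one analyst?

310

With no constraint there are C(11,4) = 330 possible selections.
Subtract selections that omit an entire group: no managers → C(6,4) = 15; no analysts → C(5,4) = 5.
Both groups omitted at once is impossible, so 330 − 20 = 310.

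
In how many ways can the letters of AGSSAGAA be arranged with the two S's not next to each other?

Total arrangements of AGSSAGAA: 8!/(4!·2!·2!) = 420.
Arrangements with the S's together: treat SS as one letter, giving (7)!/(4!·2!) = 105.
Hence 420 − 105 = 315.

315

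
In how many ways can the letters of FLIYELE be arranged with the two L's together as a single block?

360

Treat the 2 copies of L as a single block. The multiset to arrange is then {LL, E, E, F, I, Y}, 6 items in all.
That gives (6)!/(2!) = 360 arrangements.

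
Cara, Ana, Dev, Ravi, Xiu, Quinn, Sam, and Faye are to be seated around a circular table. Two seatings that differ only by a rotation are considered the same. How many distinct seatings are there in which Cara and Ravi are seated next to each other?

Glue Cara and Ravi into a block (2 internal orders). Seating 7 units around a circle gives (6)! arrangements.
So 2 × (6)! = 2 × 720 = 1440.

1440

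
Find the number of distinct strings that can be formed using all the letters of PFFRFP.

Letter multiplicities in PFFRFP: F×3, P×2, R×1.
The number of distinct arrangements is 6!/(3!·2!) = 720/12 = 60.

60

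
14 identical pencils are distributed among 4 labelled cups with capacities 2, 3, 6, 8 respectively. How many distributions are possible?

Without the upper bounds there are C(17,3) = 680 ways to split 14 among 4 cups.
Subtract solutions that violate a single cap (substitute x_i' = x_i − (cap_i+1)): x_1 ≥ 3 gives C(14,3) = 364; x_2 ≥ 4 gives C(13,3) = 286; x_3 ≥ 7 gives C(10,3) = 120; x_4 ≥ 9 gives C(8,3) = 56. Together 826.
Add back pairs where two caps are both exceeded: 120 + 35 + 10 + 20 + 4 + 0 = 189.
Subtract triples: 1 + 0 + 0 + 0 = 1.
By inclusion–exclusion the count is 680 − 826 + 189 − 1 = 42.

42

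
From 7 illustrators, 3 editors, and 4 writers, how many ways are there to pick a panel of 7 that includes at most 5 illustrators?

3382

Split by how many illustrators are chosen (0 through 5).
Sum: C(7,0)·C(7,7) + C(7,1)·C(7,6) + C(7,2)·C(7,5) + C(7,3)·C(7,4) + C(7,4)·C(7,3) + C(7,5)·C(7,2) = 1 + 49 + 441 + 1225 + 1225 + 441 = 3382.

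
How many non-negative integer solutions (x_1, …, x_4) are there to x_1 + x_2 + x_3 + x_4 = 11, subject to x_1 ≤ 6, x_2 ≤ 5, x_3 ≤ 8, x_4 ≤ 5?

Without the upper bounds there are C(14,3) = 364 ways to split 11 among 4 variables.
Subtract solutions that violate a single cap (substitute x_i' = x_i − (cap_i+1)): x_1 ≥ 7 gives C(7,3) = 35; x_2 ≥ 6 gives C(8,3) = 56; x_3 ≥ 9 gives C(5,3) = 10; x_4 ≥ 6 gives C(8,3) = 56. Together 157.
No two caps can be exceeded simultaneously, so the pair terms are all 0.
By inclusion–exclusion the count is 364 − 157 + 0 = 207.

207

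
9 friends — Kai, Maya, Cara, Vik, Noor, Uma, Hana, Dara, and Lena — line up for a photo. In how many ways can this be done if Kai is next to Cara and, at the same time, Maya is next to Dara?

20160

Treat {Kai,Cara} as one block (2 orders) and {Maya,Dara} as another (2 orders).
That leaves 7 units to arrange: 2 × 2 × 7! = 4 × 5040 = 20160.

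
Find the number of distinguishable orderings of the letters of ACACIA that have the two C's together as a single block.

20

Treat the 2 copies of C as a single block. The multiset to arrange is then {CC, A, A, A, I}, 5 items in all.
That gives (5)!/(3!) = 20 arrangements.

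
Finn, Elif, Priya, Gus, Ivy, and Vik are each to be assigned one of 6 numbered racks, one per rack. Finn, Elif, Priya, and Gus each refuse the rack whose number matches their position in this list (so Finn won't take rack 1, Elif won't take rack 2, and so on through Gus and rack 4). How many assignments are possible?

Let Aᵢ (for 1 ≤ i ≤ 4) be the placements that put person i in their forbidden rack. Any j of these fix j positions, leaving (6−j)! ways to fill the rest, and there are C(4,j) ways to pick which j.
By inclusion–exclusion, the number of valid placements is Σ_{j=0}^{4} (−1)^j C(4,j)·(6−j)!.
Computing: 720 − 480 + 144 − 24 + 2 = 362.

362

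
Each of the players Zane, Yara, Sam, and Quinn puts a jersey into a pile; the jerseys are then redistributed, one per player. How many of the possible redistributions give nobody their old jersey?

9

This is the derangement count D_4: permutations of 4 items with no fixed point.
By inclusion–exclusion this is Σ_{j=0}^{4} (−1)^j C(4,j)·(4−j)!.
Computing: 24 − 24 + 12 − 4 + 1 = 9.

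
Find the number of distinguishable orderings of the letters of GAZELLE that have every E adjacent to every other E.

360

Treat the 2 copies of E as a single block. The multiset to arrange is then {EE, A, G, L, L, Z}, 6 items in all.
That gives (6)!/(2!) = 360 arrangements.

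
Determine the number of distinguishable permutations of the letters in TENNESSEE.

TENNESSEE has 9 letters with E appearing 4 times, N appearing twice, and S appearing twice.
So there are 9! / (4!·2!·2!) = 3780 distinguishable arrangements.

3780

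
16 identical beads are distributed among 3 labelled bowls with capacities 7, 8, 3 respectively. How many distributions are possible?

6

Ignoring the caps, the number of non-negative solutions to x_1+…+x_3 = 16 is C(18,2) = 153.
Subtract solutions that violate a single cap (substitute x_i' = x_i − (cap_i+1)): x_1 ≥ 8 gives C(10,2) = 45; x_2 ≥ 9 gives C(9,2) = 36; x_3 ≥ 4 gives C(14,2) = 91. Together 172.
Add back pairs where two caps are both exceeded: 0 + 15 + 10 = 25.
By inclusion–exclusion the count is 153 − 172 + 25 = 6.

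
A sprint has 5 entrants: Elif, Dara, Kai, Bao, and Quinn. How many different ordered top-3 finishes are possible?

60

This is an ordered selection of 3 from 5: P(5,3).
That gives 5 × 4 × 3 = 60.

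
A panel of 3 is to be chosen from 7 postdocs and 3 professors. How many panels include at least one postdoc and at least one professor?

Total 3-person selections from all 10: C(10,3) = 120.
Subtract selections that omit an entire group: no postdocs → C(3,3) = 1; no professors → C(7,3) = 35.
Both groups omitted at once is impossible, so 120 − 36 = 84.

84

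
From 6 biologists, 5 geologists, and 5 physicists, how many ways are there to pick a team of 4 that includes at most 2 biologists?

1605

Split by how many biologists are chosen (0 through 2).
Sum: C(6,0)·C(10,4) + C(6,1)·C(10,3) + C(6,2)·C(10,2) = 210 + 720 + 675 = 1605.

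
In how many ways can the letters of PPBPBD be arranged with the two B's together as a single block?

Treat the 2 copies of B as a single block. The multiset to arrange is then {BB, D, P, P, P}, 5 items in all.
That gives (5)!/(3!) = 20 arrangements.

20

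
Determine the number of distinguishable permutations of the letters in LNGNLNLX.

LNGNLNLX has 8 letters with L appearing 3 times and N appearing 3 times.
The number of distinct arrangements is 8!/(3!·3!) = 40320/36 = 1120.

1120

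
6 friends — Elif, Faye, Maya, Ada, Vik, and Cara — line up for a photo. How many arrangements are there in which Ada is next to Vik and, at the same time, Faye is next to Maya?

Treat {Ada,Vik} as one block (2 orders) and {Faye,Maya} as another (2 orders).
That leaves 4 units to arrange: 2 × 2 × 4! = 4 × 24 = 96.

96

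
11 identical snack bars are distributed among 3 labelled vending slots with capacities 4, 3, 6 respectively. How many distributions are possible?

6

Ignoring the caps, the number of non-negative solutions to x_1+…+x_3 = 11 is C(13,2) = 78.
Subtract solutions that violate a single cap (substitute x_i' = x_i − (cap_i+1)): x_1 ≥ 5 gives C(8,2) = 28; x_2 ≥ 4 gives C(9,2) = 36; x_3 ≥ 7 gives C(6,2) = 15. Together 79.
Add back pairs where two caps are both exceeded: 6 + 0 + 1 = 7.
By inclusion–exclusion the count is 78 − 79 + 7 = 6.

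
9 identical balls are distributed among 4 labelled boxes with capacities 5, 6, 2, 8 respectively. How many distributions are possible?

106

Without the upper bounds there are C(12,3) = 220 ways to split 9 among 4 boxes.
Subtract solutions that violate a single cap (substitute x_i' = x_i − (cap_i+1)): x_1 ≥ 6 gives C(6,3) = 20; x_2 ≥ 7 gives C(5,3) = 10; x_3 ≥ 3 gives C(9,3) = 84; x_4 ≥ 9 gives C(3,3) = 1. Together 115.
Add back pairs where two caps are both exceeded: 0 + 1 + 0 + 0 + 0 + 0 = 1.
By inclusion–exclusion the count is 220 − 115 + 1 = 106.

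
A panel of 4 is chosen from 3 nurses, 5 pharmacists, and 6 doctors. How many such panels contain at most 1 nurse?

825

Split by how many nurses are chosen (0 through 1).
Sum: C(3,0)·C(11,4) + C(3,1)·C(11,3) = 330 + 495 = 825.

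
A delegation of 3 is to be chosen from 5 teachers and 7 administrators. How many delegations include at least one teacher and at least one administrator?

175

Unrestricted: C(12,3) = 220 ways to pick any 3 of the 12.
Subtract selections that omit an entire group: no teachers → C(7,3) = 35; no administrators → C(5,3) = 10.
Both groups omitted at once is impossible, so 220 − 45 = 175.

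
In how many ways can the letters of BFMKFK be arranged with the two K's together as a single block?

Treat the 2 copies of K as a single block. The multiset to arrange is then {KK, B, F, F, M}, 5 items in all.
That gives (5)!/(2!) = 60 arrangements.

60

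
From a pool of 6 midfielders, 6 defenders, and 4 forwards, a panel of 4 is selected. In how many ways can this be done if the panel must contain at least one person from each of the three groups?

936

With no constraint there are C(16,4) = 1820 possible selections.
Subtract selections that omit an entire group: no midfielders → C(10,4) = 210; no defenders → C(10,4) = 210; no forwards → C(12,4) = 495.
Add back selections omitting two groups (i.e. drawn from a single group): C(6,4) + C(6,4) + C(4,4) = 31.
By inclusion–exclusion: 1820 − 915 + 31 = 936.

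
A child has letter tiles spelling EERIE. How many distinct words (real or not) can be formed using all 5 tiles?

The 5 letters of EERIE have repeats: E appearing 3 times.
So there are 5! / (3!) = 20 distinguishable arrangements.

20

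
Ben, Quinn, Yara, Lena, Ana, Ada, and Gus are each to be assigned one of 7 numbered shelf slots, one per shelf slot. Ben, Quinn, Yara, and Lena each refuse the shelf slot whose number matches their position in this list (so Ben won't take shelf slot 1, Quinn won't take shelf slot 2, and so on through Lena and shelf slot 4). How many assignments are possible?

2790

Let Aᵢ (for 1 ≤ i ≤ 4) be the placements that put person i in their forbidden shelf slot. Any j of these fix j positions, leaving (7−j)! ways to fill the rest, and there are C(4,j) ways to pick which j.
By inclusion–exclusion, the number of valid placements is Σ_{j=0}^{4} (−1)^j C(4,j)·(7−j)!.
Computing: 5040 − 2880 + 720 − 96 + 6 = 2790.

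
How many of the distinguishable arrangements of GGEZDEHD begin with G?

1260

With the first slot taken by G, it remains to arrange the other 7 letters (GEZDEHD).
Those 7 letters have D appearing twice and E appearing twice, giving (7)!/(2!·2!) = 1260.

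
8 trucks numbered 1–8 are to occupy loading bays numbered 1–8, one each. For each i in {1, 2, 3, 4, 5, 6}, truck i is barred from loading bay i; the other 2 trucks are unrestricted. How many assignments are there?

Let Aᵢ (for 1 ≤ i ≤ 6) be the placements that put truck i in its forbidden loading bay. Any j of these fix j positions, leaving (8−j)! ways to fill the rest, and there are C(6,j) ways to pick which j.
By inclusion–exclusion, the number of valid placements is Σ_{j=0}^{6} (−1)^j C(6,j)·(8−j)!.
Computing: 40320 − 30240 + 10800 − 2400 + 360 − 36 + 2 = 18806.

18806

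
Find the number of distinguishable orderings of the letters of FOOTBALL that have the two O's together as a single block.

2520

Treat the 2 copies of O as a single block. The multiset to arrange is then {OO, A, B, F, L, L, T}, 7 items in all.
That gives (7)!/(2!) = 2520 arrangements.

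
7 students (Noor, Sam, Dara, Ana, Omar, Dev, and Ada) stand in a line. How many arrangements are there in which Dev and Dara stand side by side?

1440

Place the 5 others and the Dev-Dara pair as 6 objects in a line; the pair has 2 internal arrangements.
So the count is 2·(6)! = 1440.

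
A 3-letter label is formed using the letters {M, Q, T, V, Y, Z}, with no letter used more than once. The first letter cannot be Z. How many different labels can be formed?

The first letter has 6−1 = 5 choices (anything except Z).
The remaining 2 letters are filled from the other 5 symbols without repetition: 5 × 4 = 20.
Total: 5 × 20 = 100.

100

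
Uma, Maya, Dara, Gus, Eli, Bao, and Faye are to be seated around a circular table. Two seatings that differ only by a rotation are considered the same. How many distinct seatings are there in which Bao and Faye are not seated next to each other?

All circular seatings of 7 people number (6)! = 720.
Those with Bao next to Faye: fuse the pair into one unit and seat 6 units around a circle — 2·(5)! = 240.
Subtracting, 720 − 240 = 480.

480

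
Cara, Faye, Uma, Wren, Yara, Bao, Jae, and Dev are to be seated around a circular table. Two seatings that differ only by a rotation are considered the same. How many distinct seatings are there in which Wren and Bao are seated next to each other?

1440

Glue Wren and Bao into a block (2 internal orders). Seating 7 units around a circle gives (6)! arrangements.
So 2 × (6)! = 2 × 720 = 1440.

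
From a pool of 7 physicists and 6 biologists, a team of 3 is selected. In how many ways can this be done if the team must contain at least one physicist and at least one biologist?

Unrestricted: C(13,3) = 286 ways to pick any 3 of the 13.
Selections missing a whole group: no physicists → C(6,3) = 20; no biologists → C(7,3) = 35.
Both groups omitted at once is impossible, so 286 − 55 = 231.

231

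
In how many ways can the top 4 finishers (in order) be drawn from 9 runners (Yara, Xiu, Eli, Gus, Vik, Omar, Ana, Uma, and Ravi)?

3024

There are 9 choices for 1st place, 8 for 2nd, and so on down to 6 for position 4.
That gives 9 × 8 × 7 × 6 = 3024.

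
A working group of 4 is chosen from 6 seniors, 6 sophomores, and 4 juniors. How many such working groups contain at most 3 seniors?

1805

Split by how many seniors are chosen (0 through 3).
Sum: C(6,0)·C(10,4) + C(6,1)·C(10,3) + C(6,2)·C(10,2) + C(6,3)·C(10,1) = 210 + 720 + 675 + 200 = 1805.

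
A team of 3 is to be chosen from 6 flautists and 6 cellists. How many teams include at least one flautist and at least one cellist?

Unrestricted: C(12,3) = 220 ways to pick any 3 of the 12.
Selections missing a whole group: no flautists → C(6,3) = 20; no cellists → C(6,3) = 20.
Both groups omitted at once is impossible, so 220 − 40 = 180.

180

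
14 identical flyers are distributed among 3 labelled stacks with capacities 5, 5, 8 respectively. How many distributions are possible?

15

Without the upper bounds there are C(16,2) = 120 ways to split 14 among 3 stacks.
Subtract solutions that violate a single cap (substitute x_i' = x_i − (cap_i+1)): x_1 ≥ 6 gives C(10,2) = 45; x_2 ≥ 6 gives C(10,2) = 45; x_3 ≥ 9 gives C(7,2) = 21. Together 111.
Add back pairs where two caps are both exceeded: 6 + 0 + 0 = 6.
By inclusion–exclusion the count is 120 − 111 + 6 = 15.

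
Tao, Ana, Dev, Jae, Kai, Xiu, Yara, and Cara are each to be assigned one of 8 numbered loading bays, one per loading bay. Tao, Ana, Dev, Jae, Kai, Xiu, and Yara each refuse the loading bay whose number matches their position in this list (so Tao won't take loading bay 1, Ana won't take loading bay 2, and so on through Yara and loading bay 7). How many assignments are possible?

Let Aᵢ (for 1 ≤ i ≤ 7) be the placements that put person i in their forbidden loading bay. Any j of these fix j positions, leaving (8−j)! ways to fill the rest, and there are C(7,j) ways to pick which j.
By inclusion–exclusion, the number of valid placements is Σ_{j=0}^{7} (−1)^j C(7,j)·(8−j)!.
Computing: 40320 − 35280 + 15120 − 4200 + 840 − 126 + 14 − 1 = 16687.

16687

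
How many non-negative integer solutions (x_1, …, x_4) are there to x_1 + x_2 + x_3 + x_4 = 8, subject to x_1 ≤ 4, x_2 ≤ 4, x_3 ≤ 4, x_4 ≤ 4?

Ignoring the caps, the number of non-negative solutions to x_1+…+x_4 = 8 is C(11,3) = 165.
Subtract solutions that violate a single cap (substitute x_i' = x_i − (cap_i+1)): x_1 ≥ 5 gives C(6,3) = 20; x_2 ≥ 5 gives C(6,3) = 20; x_3 ≥ 5 gives C(6,3) = 20; x_4 ≥ 5 gives C(6,3) = 20. Together 80.
No two caps can be exceeded simultaneously, so the pair terms are all 0.
By inclusion–exclusion the count is 165 − 80 + 0 = 85.

85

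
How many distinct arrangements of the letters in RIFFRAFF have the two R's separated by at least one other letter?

630

There are 8!/(4!·2!) = 840 arrangements of RIFFRAFF in total.
Arrangements with the R's together: treat RR as one letter, giving (7)!/(4!) = 210.
Subtracting, 840 − 210 = 630 arrangements keep the R's apart.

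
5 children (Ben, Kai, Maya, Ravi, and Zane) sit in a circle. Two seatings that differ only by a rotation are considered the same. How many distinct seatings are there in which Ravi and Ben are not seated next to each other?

All circular seatings of 5 people number (4)! = 24.
Seatings with Ravi beside Ben: treat them as a block with 2 internal orders, giving 2 × (3)! = 12.
Subtracting, 24 − 12 = 12.

12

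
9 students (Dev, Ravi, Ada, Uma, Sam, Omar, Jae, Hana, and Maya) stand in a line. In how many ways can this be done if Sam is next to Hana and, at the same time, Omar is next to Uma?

20160

Treat {Sam,Hana} as one block (2 orders) and {Omar,Uma} as another (2 orders).
That leaves 7 units to arrange: 2 × 2 × 7! = 4 × 5040 = 20160.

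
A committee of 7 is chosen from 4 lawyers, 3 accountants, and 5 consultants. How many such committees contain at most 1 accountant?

288

Split by how many accountants are chosen (0 through 1).
Sum: C(3,0)·C(9,7) + C(3,1)·C(9,6) = 36 + 252 = 288.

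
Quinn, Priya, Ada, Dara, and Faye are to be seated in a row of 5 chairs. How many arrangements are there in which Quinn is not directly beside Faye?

Of the 5! = 120 arrangements, those with Quinn and Faye adjacent number 2 × 4! = 48 (treat the pair as a block with 2 internal orders).
So 120 − 48 = 72 arrangements keep them apart.

72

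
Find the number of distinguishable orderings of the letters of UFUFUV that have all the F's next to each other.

Treat the 2 copies of F as a single block. The multiset to arrange is then {FF, U, U, U, V}, 5 items in all.
That gives (5)!/(3!) = 20 arrangements.

20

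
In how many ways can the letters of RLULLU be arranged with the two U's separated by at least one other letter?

40

Total arrangements of RLULLU: 6!/(3!·2!) = 60.
Arrangements with the U's together: treat UU as one letter, giving (5)!/(3!) = 20.
Subtracting, 60 − 20 = 40 arrangements keep the U's apart.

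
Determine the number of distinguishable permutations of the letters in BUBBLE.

120

Letter multiplicities in BUBBLE: B×3, E×1, L×1, U×1.
Dividing 6! = 720 by 3! = 6 for the repeated letters gives 120.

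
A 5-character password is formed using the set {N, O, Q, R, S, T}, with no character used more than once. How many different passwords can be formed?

720

Choose and order 5 of the 6 symbols: the first character has 6 options, the next 5, and so on down to 2.
That product is 6 × 5 × 4 × 3 × 2 = 720.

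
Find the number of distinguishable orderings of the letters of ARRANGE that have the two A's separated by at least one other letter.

900

Total arrangements of ARRANGE: 7!/(2!·2!) = 1260.
If the two A's are adjacent, glue them into one block, leaving 6 items to arrange: (6)!/(2!) = 360 ways.
Subtracting, 1260 − 360 = 900 arrangements keep the A's apart.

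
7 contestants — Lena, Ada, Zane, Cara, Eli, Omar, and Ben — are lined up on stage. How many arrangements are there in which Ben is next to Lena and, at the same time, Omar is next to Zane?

480

Treat {Ben,Lena} as one block (2 orders) and {Omar,Zane} as another (2 orders).
That leaves 5 units to arrange: 2 × 2 × 5! = 4 × 120 = 480.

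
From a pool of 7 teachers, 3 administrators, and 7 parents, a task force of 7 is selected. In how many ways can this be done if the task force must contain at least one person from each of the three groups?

15778

Unrestricted: C(17,7) = 19448 ways to pick any 7 of the 17.
Subtract selections that omit an entire group: no teachers → C(10,7) = 120; no administrators → C(14,7) = 3432; no parents → C(10,7) = 120.
Add back selections omitting two groups (i.e. drawn from a single group): C(7,7) + C(3,7) + C(7,7) = 2.
By inclusion–exclusion: 19448 − 3672 + 2 = 15778.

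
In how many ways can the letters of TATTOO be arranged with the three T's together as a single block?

12

Treat the 3 copies of T as a single block. The multiset to arrange is then {TTT, A, O, O}, 4 items in all.
That gives (4)!/(2!) = 12 arrangements.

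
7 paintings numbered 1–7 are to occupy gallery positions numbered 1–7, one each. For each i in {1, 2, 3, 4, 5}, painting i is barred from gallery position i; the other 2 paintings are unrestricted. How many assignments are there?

2428

Let Aᵢ (for 1 ≤ i ≤ 5) be the placements that put painting i in its forbidden gallery position. Any j of these fix j positions, leaving (7−j)! ways to fill the rest, and there are C(5,j) ways to pick which j.
By inclusion–exclusion, the number of valid placements is Σ_{j=0}^{5} (−1)^j C(5,j)·(7−j)!.
Computing: 5040 − 3600 + 1200 − 240 + 30 − 2 = 2428.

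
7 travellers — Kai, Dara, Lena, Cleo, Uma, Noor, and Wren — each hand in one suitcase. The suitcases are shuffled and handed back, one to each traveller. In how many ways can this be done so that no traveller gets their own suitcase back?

1854

This is the derangement count D_7: permutations of 7 items with no fixed point.
By inclusion–exclusion this is Σ_{j=0}^{7} (−1)^j C(7,j)·(7−j)!.
Computing: 5040 − 5040 + 2520 − 840 + 210 − 42 + 7 − 1 = 1854.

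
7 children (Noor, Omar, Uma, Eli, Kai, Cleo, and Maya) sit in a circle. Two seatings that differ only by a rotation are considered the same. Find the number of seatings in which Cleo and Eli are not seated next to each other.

480

All circular seatings of 7 people number (6)! = 720.
Those with Cleo next to Eli: fuse the pair into one unit and seat 6 units around a circle — 2·(5)! = 240.
Subtracting, 720 − 240 = 480.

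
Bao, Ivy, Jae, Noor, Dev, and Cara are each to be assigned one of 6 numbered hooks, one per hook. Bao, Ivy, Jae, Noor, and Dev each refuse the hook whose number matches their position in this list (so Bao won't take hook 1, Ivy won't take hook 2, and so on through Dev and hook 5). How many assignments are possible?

Let Aᵢ (for 1 ≤ i ≤ 5) be the placements that put person i in their forbidden hook. Any j of these fix j positions, leaving (6−j)! ways to fill the rest, and there are C(5,j) ways to pick which j.
By inclusion–exclusion, the number of valid placements is Σ_{j=0}^{5} (−1)^j C(5,j)·(6−j)!.
Computing: 720 − 600 + 240 − 60 + 10 − 1 = 309.

309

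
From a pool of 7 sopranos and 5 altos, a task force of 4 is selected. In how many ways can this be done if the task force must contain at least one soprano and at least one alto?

455

With no constraint there are C(12,4) = 495 possible selections.
Subtract selections that omit an entire group: no sopranos → C(5,4) = 5; no altos → C(7,4) = 35.
Both groups omitted at once is impossible, so 495 − 40 = 455.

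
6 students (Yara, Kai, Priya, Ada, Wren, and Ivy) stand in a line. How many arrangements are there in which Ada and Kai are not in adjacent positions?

480

There are 6! = 720 arrangements in all. If Ada and Kai are adjacent, merging them into one block gives 2·(5)! = 240 arrangements.
So 720 − 240 = 480 arrangements keep them apart.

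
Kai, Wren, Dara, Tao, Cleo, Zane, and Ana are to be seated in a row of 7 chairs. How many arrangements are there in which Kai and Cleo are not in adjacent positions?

3600

Of the 7! = 5040 arrangements, those with Kai and Cleo adjacent number 2 × 6! = 1440 (treat the pair as a block with 2 internal orders).
Complementary counting: 5040 − 1440 = 3600.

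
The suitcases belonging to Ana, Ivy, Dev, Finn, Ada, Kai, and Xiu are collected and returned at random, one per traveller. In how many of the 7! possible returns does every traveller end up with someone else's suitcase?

1854

Let Aᵢ be the assignments in which traveller i gets their own suitcase. We want the size of the complement of A₁∪…∪A_7.
By inclusion–exclusion this is Σ_{j=0}^{7} (−1)^j C(7,j)·(7−j)!.
Computing: 5040 − 5040 + 2520 − 840 + 210 − 42 + 7 − 1 = 1854.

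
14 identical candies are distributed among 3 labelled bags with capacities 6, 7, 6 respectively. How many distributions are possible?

By stars and bars, unrestricted non-negative solutions to x_1+…+x_3 = 14 number C(14+2,2) = 120.
Subtract solutions that violate a single cap (substitute x_i' = x_i − (cap_i+1)): x_1 ≥ 7 gives C(9,2) = 36; x_2 ≥ 8 gives C(8,2) = 28; x_3 ≥ 7 gives C(9,2) = 36. Together 100.
Add back pairs where two caps are both exceeded: 0 + 1 + 0 = 1.
By inclusion–exclusion the count is 120 − 100 + 1 = 21.

21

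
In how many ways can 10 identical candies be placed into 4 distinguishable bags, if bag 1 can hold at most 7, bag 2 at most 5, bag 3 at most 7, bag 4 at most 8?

227

Without the upper bounds there are C(13,3) = 286 ways to split 10 among 4 bags.
Subtract solutions that violate a single cap (substitute x_i' = x_i − (cap_i+1)): x_1 ≥ 8 gives C(5,3) = 10; x_2 ≥ 6 gives C(7,3) = 35; x_3 ≥ 8 gives C(5,3) = 10; x_4 ≥ 9 gives C(4,3) = 4. Together 59.
No two caps can be exceeded simultaneously, so the pair terms are all 0.
By inclusion–exclusion the count is 286 − 59 + 0 = 227.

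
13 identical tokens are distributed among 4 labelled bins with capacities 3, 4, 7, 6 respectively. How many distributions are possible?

Without the upper bounds there are C(16,3) = 560 ways to split 13 among 4 bins.
Subtract solutions that violate a single cap (substitute x_i' = x_i − (cap_i+1)): x_1 ≥ 4 gives C(12,3) = 220; x_2 ≥ 5 gives C(11,3) = 165; x_3 ≥ 8 gives C(8,3) = 56; x_4 ≥ 7 gives C(9,3) = 84. Together 525.
Add back pairs where two caps are both exceeded: 35 + 4 + 10 + 1 + 4 + 0 = 54.
By inclusion–exclusion the count is 560 − 525 + 54 = 89.

89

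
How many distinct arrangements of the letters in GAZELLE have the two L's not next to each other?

900

Total arrangements of GAZELLE: 7!/(2!·2!) = 1260.
Arrangements with the L's together: treat LL as one letter, giving (6)!/(2!) = 360.
Hence 1260 − 360 = 900.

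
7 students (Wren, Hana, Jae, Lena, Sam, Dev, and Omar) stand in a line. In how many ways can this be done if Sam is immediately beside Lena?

1440

Glue Sam and Lena into one block (2 internal orders), leaving 6 units to arrange in a row.
So the count is 2·(6)! = 1440.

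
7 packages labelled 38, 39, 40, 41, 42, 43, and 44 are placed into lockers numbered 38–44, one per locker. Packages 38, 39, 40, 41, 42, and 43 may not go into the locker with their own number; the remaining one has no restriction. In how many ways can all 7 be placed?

2119

Let Aᵢ (for 38 ≤ i ≤ 43) be the placements that put package i in its forbidden locker. Any j of these fix j positions, leaving (7−j)! ways to fill the rest, and there are C(6,j) ways to pick which j.
By inclusion–exclusion, the number of valid placements is Σ_{j=0}^{6} (−1)^j C(6,j)·(7−j)!.
Computing: 5040 − 4320 + 1800 − 480 + 90 − 12 + 1 = 2119.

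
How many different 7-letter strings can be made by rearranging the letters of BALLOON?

1260

BALLOON has 7 letters with L appearing twice and O appearing twice.
The number of distinct arrangements is 7!/(2!·2!) = 5040/4 = 1260.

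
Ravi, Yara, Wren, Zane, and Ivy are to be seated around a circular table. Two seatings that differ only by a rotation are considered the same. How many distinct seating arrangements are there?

Seat Ravi anywhere (absorbing the rotational symmetry), then permute the other 4: (4)! = 24.

24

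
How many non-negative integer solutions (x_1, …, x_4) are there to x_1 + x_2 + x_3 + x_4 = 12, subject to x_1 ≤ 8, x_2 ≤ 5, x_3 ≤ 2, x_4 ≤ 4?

71

Ignoring the caps, the number of non-negative solutions to x_1+…+x_4 = 12 is C(15,3) = 455.
Subtract solutions that violate a single cap (substitute x_i' = x_i − (cap_i+1)): x_1 ≥ 9 gives C(6,3) = 20; x_2 ≥ 6 gives C(9,3) = 84; x_3 ≥ 3 gives C(12,3) = 220; x_4 ≥ 5 gives C(10,3) = 120. Together 444.
Add back pairs where two caps are both exceeded: 0 + 1 + 0 + 20 + 4 + 35 = 60.
By inclusion–exclusion the count is 455 − 444 + 60 = 71.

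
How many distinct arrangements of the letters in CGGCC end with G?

4

With the last slot taken by G, it remains to arrange the other 4 letters (CGCC).
Those 4 letters have C appearing 3 times, giving (4)!/(3!) = 4.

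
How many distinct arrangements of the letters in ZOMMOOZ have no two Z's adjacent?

150

Total arrangements of ZOMMOOZ: 7!/(3!·2!·2!) = 210.
Arrangements with the Z's together: treat ZZ as one letter, giving (6)!/(3!·2!) = 60.
Hence 210 − 60 = 150.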